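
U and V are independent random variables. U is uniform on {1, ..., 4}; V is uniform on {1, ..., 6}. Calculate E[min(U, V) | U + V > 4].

43/18

P(U + V > 4) = 3/4.
Summing min(U,V)·P(x,y) over outcomes with U + V > 4 gives 43/24.
E[min(U, V) | U + V > 4] = (43/24) / (3/4) = 43/18.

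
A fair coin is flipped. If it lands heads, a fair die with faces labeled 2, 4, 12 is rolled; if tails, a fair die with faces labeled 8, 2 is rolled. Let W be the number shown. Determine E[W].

E[W | heads] = (2+4+12)/3 = 6.
E[W | tails] = (8+2)/2 = 5.
E[W] = (1/2)·(6) + (1/2)·(5) = 11/2.

11/2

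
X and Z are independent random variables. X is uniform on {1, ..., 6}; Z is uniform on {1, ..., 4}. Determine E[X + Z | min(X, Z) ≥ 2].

P(min(X, Z) ≥ 2) = 5/8.
Summing (X+Z)·P(x,y) over outcomes with min(X, Z) ≥ 2 gives 35/8.
E[X + Z | min(X, Z) ≥ 2] = (35/8) / (5/8) = 7.

7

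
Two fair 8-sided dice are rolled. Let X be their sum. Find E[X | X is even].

P(X is even) = 1/2.
Σ over the event: 2·1/64 + 4·3/64 + 6·5/64 + 8·7/64 + 10·7/64 + 12·5/64 + 14·3/64 + 16·1/64 = 9/2.
E[X | X is even] = (9/2) / (1/2) = 9.

9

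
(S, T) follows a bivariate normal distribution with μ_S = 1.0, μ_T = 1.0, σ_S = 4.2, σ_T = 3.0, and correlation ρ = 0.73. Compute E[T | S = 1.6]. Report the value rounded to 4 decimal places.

The regression of T on S has slope ρ·σ_T/σ_S and passes through (μ_S, μ_T).
E[T | S=1.6] = 1.0 + (0.73)·(3.0/4.2)·(1.6 − (1.0)) = 1.0 + (0.52143)·(0.6) = 1.3129.

1.3129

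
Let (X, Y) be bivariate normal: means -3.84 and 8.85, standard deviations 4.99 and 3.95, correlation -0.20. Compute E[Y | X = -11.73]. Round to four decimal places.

10.0991

For a bivariate normal, E[Y | X=x] = μ_Y + ρ·(σ_Y/σ_X)·(x − μ_X).
E[Y | X=-11.73] = 8.85 + (-0.20)·(3.95/4.99)·(-11.73 − (-3.84)) = 8.85 + (-0.15832)·(-7.89) = 10.0991.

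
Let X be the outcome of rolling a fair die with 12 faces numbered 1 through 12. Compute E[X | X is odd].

6

Given X is odd, X is equally likely to be any of {1, 3, 5, 7, 9, 11}.
E[X | X is odd] = (1 + 3 + 5 + 7 + 9 + 11) / 6 = 6.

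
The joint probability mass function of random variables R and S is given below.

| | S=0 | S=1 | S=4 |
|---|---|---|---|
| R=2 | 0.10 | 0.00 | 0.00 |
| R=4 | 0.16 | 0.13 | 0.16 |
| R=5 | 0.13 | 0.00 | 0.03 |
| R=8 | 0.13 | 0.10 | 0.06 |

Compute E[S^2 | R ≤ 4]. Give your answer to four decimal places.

4.8909

P(R ≤ 4) = 0.55.
Σ S^2·P over the event = 0·(0.10) + 0·(0.16) + 1·(0.13) + 16·(0.16) = 2.69.
E[S^2 | R ≤ 4] = (2.69) / (0.55) = 4.8909.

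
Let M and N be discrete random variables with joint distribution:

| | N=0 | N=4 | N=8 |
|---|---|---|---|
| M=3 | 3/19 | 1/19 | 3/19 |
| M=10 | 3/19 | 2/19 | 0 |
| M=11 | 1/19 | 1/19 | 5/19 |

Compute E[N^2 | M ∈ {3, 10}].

20

P(M ∈ {3, 10}) = 12/19.
Summing N^2·P(M=x,N=y) over the conditioning event gives 240/19.
E[N^2 | M ∈ {3, 10}] = (240/19) / (12/19) = 20.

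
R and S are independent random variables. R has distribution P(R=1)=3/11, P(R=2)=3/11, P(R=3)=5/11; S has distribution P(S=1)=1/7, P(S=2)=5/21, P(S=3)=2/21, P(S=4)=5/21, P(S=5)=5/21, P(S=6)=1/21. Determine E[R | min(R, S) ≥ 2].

P(min(R, S) ≥ 2) = 48/77.
Summing R·P(x,y) over outcomes with min(R, S) ≥ 2 gives 18/11.
E[R | min(R, S) ≥ 2] = (18/11) / (48/77) = 21/8.

21/8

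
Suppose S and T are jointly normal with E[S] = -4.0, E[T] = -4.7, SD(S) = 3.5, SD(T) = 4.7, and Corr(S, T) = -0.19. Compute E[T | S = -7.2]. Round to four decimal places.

The regression of T on S has slope ρ·σ_T/σ_S and passes through (μ_S, μ_T).
E[T | S=-7.2] = -4.7 + (-0.19)·(4.7/3.5)·(-7.2 − (-4.0)) = -4.7 + (-0.255143)·(-3.2) = -3.8835.

-3.8835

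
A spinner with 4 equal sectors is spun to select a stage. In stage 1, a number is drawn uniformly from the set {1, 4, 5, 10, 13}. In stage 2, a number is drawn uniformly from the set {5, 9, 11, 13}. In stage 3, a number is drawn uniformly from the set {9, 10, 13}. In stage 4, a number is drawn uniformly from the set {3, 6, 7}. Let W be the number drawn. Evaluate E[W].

E[W | stage 1] = (1+4+5+10+13)/5 = 33/5.
E[W | stage 2] = (5+9+11+13)/4 = 19/2.
E[W | stage 3] = (9+10+13)/3 = 32/3.
E[W | stage 4] = (3+6+7)/3 = 16/3.
By the law of total expectation,
E[W] = (1/4)·(33/5) + (1/4)·(19/2) + (1/4)·(32/3) + (1/4)·(16/3) = 321/40.

321/40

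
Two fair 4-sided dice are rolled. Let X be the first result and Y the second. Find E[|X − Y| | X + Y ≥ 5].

P(X + Y ≥ 5) = 5/8.
Summing |X−Y|·P(x,y) over outcomes with X + Y ≥ 5 gives 7/8.
E[|X − Y| | X + Y ≥ 5] = (7/8) / (5/8) = 7/5.

7/5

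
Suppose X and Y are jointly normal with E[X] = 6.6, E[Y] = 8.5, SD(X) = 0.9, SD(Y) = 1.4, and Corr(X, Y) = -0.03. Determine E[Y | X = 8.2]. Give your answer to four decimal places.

8.4253

For a bivariate normal, E[Y | X=x] = μ_Y + ρ·(σ_Y/σ_X)·(x − μ_X).
E[Y | X=8.2] = 8.5 + (-0.03)·(1.4/0.9)·(8.2 − (6.6)) = 8.5 + (-0.046667)·(1.6) = 8.4253.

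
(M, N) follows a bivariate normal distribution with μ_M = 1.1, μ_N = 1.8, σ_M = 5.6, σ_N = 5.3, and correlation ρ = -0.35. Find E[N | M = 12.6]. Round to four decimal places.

For a bivariate normal, E[N | M=x] = μ_N + ρ·(σ_N/σ_M)·(x − μ_M).
E[N | M=12.6] = 1.8 + (-0.35)·(5.3/5.6)·(12.6 − (1.1)) = 1.8 + (-0.33125)·(11.5) = -2.0094.

-2.0094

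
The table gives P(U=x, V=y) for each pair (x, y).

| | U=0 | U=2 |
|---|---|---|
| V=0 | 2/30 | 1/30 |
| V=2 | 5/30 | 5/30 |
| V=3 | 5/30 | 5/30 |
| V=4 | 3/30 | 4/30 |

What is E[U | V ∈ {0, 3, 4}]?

1

P(V ∈ {0, 3, 4}) = 2/3.
Σ U·P over the event = 0·(2/30) + 0·(5/30) + 0·(3/30) + 2·(1/30) + 2·(5/30) + 2·(4/30) = 2/3.
E[U | V ∈ {0, 3, 4}] = (2/3) / (2/3) = 1.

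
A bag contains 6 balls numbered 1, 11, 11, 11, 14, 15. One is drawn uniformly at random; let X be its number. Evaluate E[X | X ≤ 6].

P(X ≤ 6) = 1/6.
Σ over the event: 1·1/6 = 1/6.
E[X | X ≤ 6] = (1/6) / (1/6) = 1.

1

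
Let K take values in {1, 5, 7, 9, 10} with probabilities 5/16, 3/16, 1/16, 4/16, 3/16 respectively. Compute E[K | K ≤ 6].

P(K ≤ 6) = 1/2.
Σ over the event: 1·5/16 + 5·3/16 = 5/4.
E[K | K ≤ 6] = (5/4) / (1/2) = 5/2.

5/2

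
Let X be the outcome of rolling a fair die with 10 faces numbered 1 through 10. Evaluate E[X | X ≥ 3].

Given X ≥ 3, X is equally likely to be any of {3, 4, 5, 6, 7, 8, 9, 10}.
E[X | X ≥ 3] = (3 + 4 + 5 + 6 + 7 + 8 + 9 + 10) / 8 = 13/2.

13/2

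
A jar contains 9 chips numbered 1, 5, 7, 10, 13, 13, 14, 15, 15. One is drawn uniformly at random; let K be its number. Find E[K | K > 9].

40/3

P(K > 9) = 2/3.
Σ over the event: 10·1/9 + 13·2/9 + 14·1/9 + 15·2/9 = 80/9.
E[K | K > 9] = (80/9) / (2/3) = 40/3.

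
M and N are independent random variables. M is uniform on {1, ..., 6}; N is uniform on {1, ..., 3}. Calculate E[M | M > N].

P(M > N) = 2/3.
Summing M·P(x,y) over outcomes with M > N gives 53/18.
E[M | M > N] = (53/18) / (2/3) = 53/12.

53/12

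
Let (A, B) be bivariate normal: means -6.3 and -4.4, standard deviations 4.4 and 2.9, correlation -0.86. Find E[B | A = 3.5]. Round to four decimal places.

-9.9548

E[B | A=x] = μ_B + ρ(σ_B/σ_A)(x − μ_A) for jointly normal variables.
E[B | A=3.5] = -4.4 + (-0.86)·(2.9/4.4)·(3.5 − (-6.3)) = -4.4 + (-0.56682)·(9.8) = -9.9548.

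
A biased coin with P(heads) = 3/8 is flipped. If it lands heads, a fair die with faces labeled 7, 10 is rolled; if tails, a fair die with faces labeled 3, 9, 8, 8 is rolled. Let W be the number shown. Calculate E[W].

E[W | heads] = (7+10)/2 = 17/2.
E[W | tails] = (3+9+8+8)/4 = 7.
By the law of total expectation,
E[W] = (3/8)·(17/2) + (5/8)·(7) = 121/16.

121/16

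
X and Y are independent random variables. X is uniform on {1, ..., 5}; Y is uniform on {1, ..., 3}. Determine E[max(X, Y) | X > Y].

35/9

Outcomes with X > Y: (2,1), (3,1), (3,2), (4,1), (4,2), (4,3), (5,1), (5,2), (5,3), each with probability 1/15.
E[max(X, Y) | X > Y] = (2 + 3 + 3 + 4 + 4 + 4 + 5 + 5 + 5) / 9 = 35/9.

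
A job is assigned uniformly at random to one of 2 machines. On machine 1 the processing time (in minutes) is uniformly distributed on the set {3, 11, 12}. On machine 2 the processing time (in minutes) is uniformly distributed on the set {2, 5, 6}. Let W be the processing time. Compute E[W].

13/2

E[W | machine 1] = (3+11+12)/3 = 26/3.
E[W | machine 2] = (2+5+6)/3 = 13/3.
By the law of total expectation,
E[W] = (1/2)·(26/3) + (1/2)·(13/3) = 13/2.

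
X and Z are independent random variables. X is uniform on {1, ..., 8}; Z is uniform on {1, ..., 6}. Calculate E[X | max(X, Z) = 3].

P(max(X, Z) = 3) = 5/48.
Summing X·P(x,y) over outcomes with max(X, Z) = 3 gives 1/4.
E[X | max(X, Z) = 3] = (1/4) / (5/48) = 12/5.

12/5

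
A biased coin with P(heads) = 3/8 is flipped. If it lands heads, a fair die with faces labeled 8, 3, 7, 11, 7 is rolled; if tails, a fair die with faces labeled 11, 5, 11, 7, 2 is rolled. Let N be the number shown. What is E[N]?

E[N | heads] = (8+3+7+11+7)/5 = 36/5.
E[N | tails] = (11+5+11+7+2)/5 = 36/5.
E[N] = (3/8)·(36/5) + (5/8)·(36/5) = 36/5.

36/5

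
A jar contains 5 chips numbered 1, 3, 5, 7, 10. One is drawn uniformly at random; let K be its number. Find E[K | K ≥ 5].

22/3

P(K ≥ 5) = 3/5.
Σ over the event: 5·1/5 + 7·1/5 + 10·1/5 = 22/5.
E[K | K ≥ 5] = (22/5) / (3/5) = 22/3.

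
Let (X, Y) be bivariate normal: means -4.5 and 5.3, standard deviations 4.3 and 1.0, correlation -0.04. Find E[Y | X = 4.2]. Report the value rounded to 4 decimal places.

The regression of Y on X has slope ρ·σ_Y/σ_X and passes through (μ_X, μ_Y).
E[Y | X=4.2] = 5.3 + (-0.04)·(1.0/4.3)·(4.2 − (-4.5)) = 5.3 + (-0.0093023)·(8.7) = 5.2191.

5.2191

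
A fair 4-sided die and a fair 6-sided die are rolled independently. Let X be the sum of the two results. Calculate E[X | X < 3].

P(X < 3) = 1/24.
Σ over the event: 2·1/24 = 1/12.
E[X | X < 3] = (1/12) / (1/24) = 2.

2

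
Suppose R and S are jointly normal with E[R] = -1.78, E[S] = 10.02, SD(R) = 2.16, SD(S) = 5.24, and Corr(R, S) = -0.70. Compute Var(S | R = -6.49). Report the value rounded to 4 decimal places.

14.0034

The conditional variance in a bivariate normal is σ_S²(1 − ρ²), independent of x.
Var(S | R=-6.49) = (5.24)²·(1 − (-0.70)²) = 27.4576·0.51 = 14.0034.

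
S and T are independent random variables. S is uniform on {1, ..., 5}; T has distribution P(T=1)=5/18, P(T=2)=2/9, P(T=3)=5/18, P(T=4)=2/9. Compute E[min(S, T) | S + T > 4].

P(S + T > 4) = 31/45.
Summing min(S,T)·P(x,y) over outcomes with S + T > 4 gives 29/18.
E[min(S, T) | S + T > 4] = (29/18) / (31/45) = 145/62.

145/62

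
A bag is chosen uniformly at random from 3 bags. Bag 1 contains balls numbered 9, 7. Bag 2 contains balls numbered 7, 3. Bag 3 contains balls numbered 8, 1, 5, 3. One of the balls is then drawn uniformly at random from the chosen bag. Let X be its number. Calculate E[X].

E[X | bag 1] = (9+7)/2 = 8.
E[X | bag 2] = (7+3)/2 = 5.
E[X | bag 3] = (8+1+5+3)/4 = 17/4.
By the law of total expectation,
E[X] = (1/3)·(8) + (1/3)·(5) + (1/3)·(17/4) = 23/4.

23/4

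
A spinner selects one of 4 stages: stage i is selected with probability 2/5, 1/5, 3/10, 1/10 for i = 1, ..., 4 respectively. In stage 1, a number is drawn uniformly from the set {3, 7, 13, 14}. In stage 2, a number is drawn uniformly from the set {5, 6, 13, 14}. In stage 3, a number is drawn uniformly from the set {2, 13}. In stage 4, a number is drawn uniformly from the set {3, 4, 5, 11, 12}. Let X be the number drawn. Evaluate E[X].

E[X | stage 1] = (3+7+13+14)/4 = 37/4.
E[X | stage 2] = (5+6+13+14)/4 = 19/2.
E[X | stage 3] = (2+13)/2 = 15/2.
E[X | stage 4] = (3+4+5+11+12)/5 = 7.
By the law of total expectation,
E[X] = (2/5)·(37/4) + (1/5)·(19/2) + (3/10)·(15/2) + (1/10)·(7) = 171/20.

171/20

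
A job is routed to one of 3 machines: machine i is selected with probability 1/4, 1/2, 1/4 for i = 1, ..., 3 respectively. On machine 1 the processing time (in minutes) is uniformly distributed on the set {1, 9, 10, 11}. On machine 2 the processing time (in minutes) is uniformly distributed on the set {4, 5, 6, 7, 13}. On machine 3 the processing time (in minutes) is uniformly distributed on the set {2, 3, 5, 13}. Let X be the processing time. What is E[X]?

55/8

E[X | machine 1] = (1+9+10+11)/4 = 31/4.
E[X | machine 2] = (4+5+6+7+13)/5 = 7.
E[X | machine 3] = (2+3+5+13)/4 = 23/4.
By the law of total expectation,
E[X] = (1/4)·(31/4) + (1/2)·(7) + (1/4)·(23/4) = 55/8.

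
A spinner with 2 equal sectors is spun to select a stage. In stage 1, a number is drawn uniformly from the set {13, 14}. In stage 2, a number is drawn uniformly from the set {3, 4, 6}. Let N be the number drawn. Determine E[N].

107/12

E[N | stage 1] = (13+14)/2 = 27/2.
E[N | stage 2] = (3+4+6)/3 = 13/3.
By the law of total expectation,
E[N] = (1/2)·(27/2) + (1/2)·(13/3) = 107/12.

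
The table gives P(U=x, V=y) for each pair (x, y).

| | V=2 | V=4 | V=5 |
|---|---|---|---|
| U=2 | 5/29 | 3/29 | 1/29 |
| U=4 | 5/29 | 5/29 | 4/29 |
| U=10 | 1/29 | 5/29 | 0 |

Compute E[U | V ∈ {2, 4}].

P(V ∈ {2, 4}) = 24/29.
Summing U·P(U=x,V=y) over the conditioning event gives 4.
E[U | V ∈ {2, 4}] = (4) / (24/29) = 29/6.

29/6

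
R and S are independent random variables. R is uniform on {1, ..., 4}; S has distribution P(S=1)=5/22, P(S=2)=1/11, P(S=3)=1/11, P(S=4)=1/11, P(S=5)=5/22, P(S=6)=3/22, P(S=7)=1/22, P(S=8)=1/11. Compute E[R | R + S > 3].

203/76

P(R + S > 3) = 19/22.
Summing R·P(x,y) over outcomes with R + S > 3 gives 203/88.
E[R | R + S > 3] = (203/88) / (19/22) = 203/76.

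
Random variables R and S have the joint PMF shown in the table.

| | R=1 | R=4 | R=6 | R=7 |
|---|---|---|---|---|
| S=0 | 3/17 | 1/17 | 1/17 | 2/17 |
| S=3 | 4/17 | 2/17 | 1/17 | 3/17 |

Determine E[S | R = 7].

9/5

P(R = 7) = 5/17.
Σ S·P over the event = 0·(2/17) + 3·(3/17) = 9/17.
E[S | R = 7] = (9/17) / (5/17) = 9/5.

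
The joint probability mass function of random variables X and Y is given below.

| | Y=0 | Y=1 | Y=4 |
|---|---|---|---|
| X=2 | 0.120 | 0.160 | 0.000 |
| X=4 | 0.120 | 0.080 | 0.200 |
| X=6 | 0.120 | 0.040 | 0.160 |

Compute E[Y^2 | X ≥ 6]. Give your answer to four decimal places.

P(X ≥ 6) = 0.320.
Σ Y^2·P over the event = 0·(0.120) + 1·(0.040) + 16·(0.160) = 2.600.
E[Y^2 | X ≥ 6] = (2.600) / (0.320) = 8.1250.

8.1250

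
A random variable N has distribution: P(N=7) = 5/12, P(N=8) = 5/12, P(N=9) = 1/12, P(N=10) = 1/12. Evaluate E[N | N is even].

P(N is even) = 1/2.
Σ over the event: 8·5/12 + 10·1/12 = 25/6.
E[N | N is even] = (25/6) / (1/2) = 25/3.

25/3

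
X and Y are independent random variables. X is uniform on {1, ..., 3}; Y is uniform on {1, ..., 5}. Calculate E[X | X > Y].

8/3

Outcomes with X > Y: (2,1), (3,1), (3,2), each with probability 1/15.
E[X | X > Y] = (2 + 3 + 3) / 3 = 8/3.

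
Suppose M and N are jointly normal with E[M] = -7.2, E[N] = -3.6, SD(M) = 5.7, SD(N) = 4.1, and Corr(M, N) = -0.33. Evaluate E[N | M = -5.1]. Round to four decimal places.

For a bivariate normal, E[N | M=x] = μ_N + ρ·(σ_N/σ_M)·(x − μ_M).
E[N | M=-5.1] = -3.6 + (-0.33)·(4.1/5.7)·(-5.1 − (-7.2)) = -3.6 + (-0.23737)·(2.1) = -4.0985.

-4.0985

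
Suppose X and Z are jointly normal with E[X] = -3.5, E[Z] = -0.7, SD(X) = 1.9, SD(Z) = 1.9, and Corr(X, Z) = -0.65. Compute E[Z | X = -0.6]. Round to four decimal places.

-2.5850

For a bivariate normal, E[Z | X=x] = μ_Z + ρ·(σ_Z/σ_X)·(x − μ_X).
E[Z | X=-0.6] = -0.7 + (-0.65)·(1.9/1.9)·(-0.6 − (-3.5)) = -0.7 + (-0.65)·(2.9) = -2.5850.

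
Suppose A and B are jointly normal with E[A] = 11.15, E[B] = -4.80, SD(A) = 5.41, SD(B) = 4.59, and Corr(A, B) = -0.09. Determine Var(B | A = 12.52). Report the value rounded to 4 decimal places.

20.8974

For a bivariate normal, Var(B | A=x) = σ_B²(1 − ρ²).
Var(B | A=12.52) = (4.59)²·(1 − (-0.09)²) = 21.0681·0.9919 = 20.8974.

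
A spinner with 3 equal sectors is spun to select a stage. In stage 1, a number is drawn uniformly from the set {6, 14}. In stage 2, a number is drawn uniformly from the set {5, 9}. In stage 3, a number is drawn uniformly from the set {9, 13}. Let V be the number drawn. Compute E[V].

28/3

E[V | stage 1] = (6+14)/2 = 10.
E[V | stage 2] = (5+9)/2 = 7.
E[V | stage 3] = (9+13)/2 = 11.
By the law of total expectation,
E[V] = (1/3)·(10) + (1/3)·(7) + (1/3)·(11) = 28/3.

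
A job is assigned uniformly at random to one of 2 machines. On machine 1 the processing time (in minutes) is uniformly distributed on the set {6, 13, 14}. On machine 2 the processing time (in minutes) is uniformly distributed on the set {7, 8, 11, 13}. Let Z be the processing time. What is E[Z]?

E[Z | machine 1] = (6+13+14)/3 = 11.
E[Z | machine 2] = (7+8+11+13)/4 = 39/4.
By the law of total expectation,
E[Z] = (1/2)·(11) + (1/2)·(39/4) = 83/8.

83/8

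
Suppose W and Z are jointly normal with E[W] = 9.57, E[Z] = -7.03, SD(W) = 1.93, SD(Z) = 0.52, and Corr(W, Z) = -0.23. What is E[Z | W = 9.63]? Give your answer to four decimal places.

-7.0337

For a bivariate normal, E[Z | W=x] = μ_Z + ρ·(σ_Z/σ_W)·(x − μ_W).
E[Z | W=9.63] = -7.03 + (-0.23)·(0.52/1.93)·(9.63 − (9.57)) = -7.03 + (-0.061969)·(0.06) = -7.0337.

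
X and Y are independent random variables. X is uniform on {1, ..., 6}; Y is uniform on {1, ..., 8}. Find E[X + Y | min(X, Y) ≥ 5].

12

P(min(X, Y) ≥ 5) = 1/6.
Summing (X+Y)·P(x,y) over outcomes with min(X, Y) ≥ 5 gives 2.
E[X + Y | min(X, Y) ≥ 5] = (2) / (1/6) = 12.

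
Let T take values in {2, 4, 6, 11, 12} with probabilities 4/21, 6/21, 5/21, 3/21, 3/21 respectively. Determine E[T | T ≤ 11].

95/18

P(T ≤ 11) = 6/7.
Σ over the event: 2·4/21 + 4·2/7 + 6·5/21 + 11·1/7 = 95/21.
E[T | T ≤ 11] = (95/21) / (6/7) = 95/18.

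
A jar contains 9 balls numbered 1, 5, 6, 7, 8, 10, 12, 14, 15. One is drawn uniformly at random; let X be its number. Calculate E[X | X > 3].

77/8

P(X > 3) = 8/9.
Σ over the event: 5·1/9 + 6·1/9 + 7·1/9 + 8·1/9 + 10·1/9 + 12·1/9 + 14·1/9 + 15·1/9 = 77/9.
E[X | X > 3] = (77/9) / (8/9) = 77/8.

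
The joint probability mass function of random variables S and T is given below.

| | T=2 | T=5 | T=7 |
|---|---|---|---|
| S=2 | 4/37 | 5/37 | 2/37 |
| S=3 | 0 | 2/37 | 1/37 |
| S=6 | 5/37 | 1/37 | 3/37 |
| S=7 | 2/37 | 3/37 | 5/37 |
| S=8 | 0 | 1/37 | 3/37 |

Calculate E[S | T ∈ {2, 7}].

P(T ∈ {2, 7}) = 25/37.
Summing S·P(S=x,T=y) over the conditioning event gives 136/37.
E[S | T ∈ {2, 7}] = (136/37) / (25/37) = 136/25.

136/25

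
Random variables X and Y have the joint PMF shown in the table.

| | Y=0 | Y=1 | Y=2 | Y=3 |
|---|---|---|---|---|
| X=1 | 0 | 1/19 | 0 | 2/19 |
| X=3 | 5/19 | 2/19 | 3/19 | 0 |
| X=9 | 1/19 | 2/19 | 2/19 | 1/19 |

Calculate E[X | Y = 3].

P(Y = 3) = 3/19.
Σ X·P over the event = 1·(2/19) + 9·(1/19) = 11/19.
E[X | Y = 3] = (11/19) / (3/19) = 11/3.

11/3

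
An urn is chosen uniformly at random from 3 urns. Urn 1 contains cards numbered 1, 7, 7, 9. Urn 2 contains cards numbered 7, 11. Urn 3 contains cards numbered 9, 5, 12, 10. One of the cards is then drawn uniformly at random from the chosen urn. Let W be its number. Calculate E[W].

8

E[W | urn 1] = (1+7+7+9)/4 = 6.
E[W | urn 2] = (7+11)/2 = 9.
E[W | urn 3] = (9+5+12+10)/4 = 9.
E[W] = (1/3)·(6) + (1/3)·(9) + (1/3)·(9) = 8.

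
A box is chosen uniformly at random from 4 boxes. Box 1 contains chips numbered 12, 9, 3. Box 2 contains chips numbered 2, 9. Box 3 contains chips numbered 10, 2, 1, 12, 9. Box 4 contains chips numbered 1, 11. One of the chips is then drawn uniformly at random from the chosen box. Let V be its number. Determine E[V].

263/40

E[V | box 1] = (12+9+3)/3 = 8.
E[V | box 2] = (2+9)/2 = 11/2.
E[V | box 3] = (10+2+1+12+9)/5 = 34/5.
E[V | box 4] = (1+11)/2 = 6.
By the law of total expectation,
E[V] = (1/4)·(8) + (1/4)·(11/2) + (1/4)·(34/5) + (1/4)·(6) = 263/40.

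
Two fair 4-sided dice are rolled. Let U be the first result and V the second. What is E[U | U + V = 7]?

Outcomes with U + V = 7: (3,4), (4,3), each with probability 1/16.
E[U | U + V = 7] = (3 + 4) / 2 = 7/2.

7/2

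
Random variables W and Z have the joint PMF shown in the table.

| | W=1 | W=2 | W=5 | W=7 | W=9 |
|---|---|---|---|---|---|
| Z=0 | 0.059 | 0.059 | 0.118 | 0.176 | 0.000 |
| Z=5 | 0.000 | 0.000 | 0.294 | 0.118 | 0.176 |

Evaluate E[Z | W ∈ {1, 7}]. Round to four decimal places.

P(W ∈ {1, 7}) = 0.353.
Σ Z·P over the event = 0·(0.059) + 0·(0.176) + 5·(0.118) = 0.590.
E[Z | W ∈ {1, 7}] = (0.590) / (0.353) = 1.6714.

1.6714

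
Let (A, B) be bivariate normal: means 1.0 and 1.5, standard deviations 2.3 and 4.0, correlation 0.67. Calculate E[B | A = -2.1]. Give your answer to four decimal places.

E[B | A=x] = μ_B + ρ(σ_B/σ_A)(x − μ_A) for jointly normal variables.
E[B | A=-2.1] = 1.5 + (0.67)·(4.0/2.3)·(-2.1 − (1.0)) = 1.5 + (1.16522)·(-3.1) = -2.1122.

-2.1122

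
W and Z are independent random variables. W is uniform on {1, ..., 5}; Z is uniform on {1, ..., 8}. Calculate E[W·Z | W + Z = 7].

10

Outcomes with W + Z = 7: (1,6), (2,5), (3,4), (4,3), (5,2), each with probability 1/40.
E[W·Z | W + Z = 7] = (6 + 10 + 12 + 12 + 10) / 5 = 10.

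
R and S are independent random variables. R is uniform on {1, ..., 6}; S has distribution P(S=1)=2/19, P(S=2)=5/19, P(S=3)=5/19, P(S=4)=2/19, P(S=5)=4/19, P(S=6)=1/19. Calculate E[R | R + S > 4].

P(R + S > 4) = 31/38.
Summing R·P(x,y) over outcomes with R + S > 4 gives 367/114.
E[R | R + S > 4] = (367/114) / (31/38) = 367/93.

367/93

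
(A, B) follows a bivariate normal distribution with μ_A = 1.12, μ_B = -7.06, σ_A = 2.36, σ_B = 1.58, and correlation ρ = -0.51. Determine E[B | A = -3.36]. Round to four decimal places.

E[B | A=x] = μ_B + ρ(σ_B/σ_A)(x − μ_A) for jointly normal variables.
E[B | A=-3.36] = -7.06 + (-0.51)·(1.58/2.36)·(-3.36 − (1.12)) = -7.06 + (-0.34144)·(-4.48) = -5.5303.

-5.5303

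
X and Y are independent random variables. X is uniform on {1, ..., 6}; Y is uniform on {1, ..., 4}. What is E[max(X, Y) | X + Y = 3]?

P(X + Y = 3) = 1/12.
Summing max(X,Y)·P(x,y) over outcomes with X + Y = 3 gives 1/6.
E[max(X, Y) | X + Y = 3] = (1/6) / (1/12) = 2.

2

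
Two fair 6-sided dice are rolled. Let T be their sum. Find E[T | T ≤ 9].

P(T ≤ 9) = 5/6.
Σ over the event: 2·1/36 + 3·1/18 + 4·1/12 + 5·1/9 + 6·5/36 + 7·1/6 + 8·5/36 + 9·1/9 = 47/9.
E[T | T ≤ 9] = (47/9) / (5/6) = 94/15.

94/15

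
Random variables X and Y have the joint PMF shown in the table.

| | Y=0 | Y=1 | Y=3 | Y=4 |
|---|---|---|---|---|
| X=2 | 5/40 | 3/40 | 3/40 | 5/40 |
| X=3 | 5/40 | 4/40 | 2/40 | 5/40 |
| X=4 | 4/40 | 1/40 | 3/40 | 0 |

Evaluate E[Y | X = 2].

2

P(X = 2) = 2/5.
Σ Y·P over the event = 0·(5/40) + 1·(3/40) + 3·(3/40) + 4·(5/40) = 4/5.
E[Y | X = 2] = (4/5) / (2/5) = 2.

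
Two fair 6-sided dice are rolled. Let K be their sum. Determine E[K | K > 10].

P(K > 10) = 1/12.
Σ over the event: 11·1/18 + 12·1/36 = 17/18.
E[K | K > 10] = (17/18) / (1/12) = 34/3.

34/3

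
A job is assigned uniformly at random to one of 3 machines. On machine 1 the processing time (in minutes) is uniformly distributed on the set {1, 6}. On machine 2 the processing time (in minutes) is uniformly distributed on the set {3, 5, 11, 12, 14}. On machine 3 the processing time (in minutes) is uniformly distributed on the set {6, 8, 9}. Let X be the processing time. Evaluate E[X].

121/18

E[X | machine 1] = (1+6)/2 = 7/2.
E[X | machine 2] = (3+5+11+12+14)/5 = 9.
E[X | machine 3] = (6+8+9)/3 = 23/3.
E[X] = (1/3)·(7/2) + (1/3)·(9) + (1/3)·(23/3) = 121/18.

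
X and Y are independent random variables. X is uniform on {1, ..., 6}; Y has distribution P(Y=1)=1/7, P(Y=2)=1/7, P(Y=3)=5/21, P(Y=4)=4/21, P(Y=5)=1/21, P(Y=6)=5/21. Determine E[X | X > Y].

P(X > Y) = 17/42.
Summing X·P(x,y) over outcomes with X > Y gives 239/126.
E[X | X > Y] = (239/126) / (17/42) = 239/51.

239/51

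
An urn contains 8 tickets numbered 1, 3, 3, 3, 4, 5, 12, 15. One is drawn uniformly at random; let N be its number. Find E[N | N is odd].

5

P(N is odd) = 3/4.
Σ over the event: 1·1/8 + 3·3/8 + 5·1/8 + 15·1/8 = 15/4.
E[N | N is odd] = (15/4) / (3/4) = 5.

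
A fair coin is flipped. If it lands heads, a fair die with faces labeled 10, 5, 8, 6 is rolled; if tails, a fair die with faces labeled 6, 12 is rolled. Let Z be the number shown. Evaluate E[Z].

65/8

E[Z | heads] = (10+5+8+6)/4 = 29/4.
E[Z | tails] = (6+12)/2 = 9.
By the law of total expectation,
E[Z] = (1/2)·(29/4) + (1/2)·(9) = 65/8.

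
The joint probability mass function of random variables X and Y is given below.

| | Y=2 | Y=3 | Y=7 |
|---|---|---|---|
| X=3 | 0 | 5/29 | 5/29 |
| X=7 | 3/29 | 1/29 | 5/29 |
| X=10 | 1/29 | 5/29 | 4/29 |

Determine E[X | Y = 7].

P(Y = 7) = 14/29.
Σ X·P over the event = 3·(5/29) + 7·(5/29) + 10·(4/29) = 90/29.
E[X | Y = 7] = (90/29) / (14/29) = 45/7.

45/7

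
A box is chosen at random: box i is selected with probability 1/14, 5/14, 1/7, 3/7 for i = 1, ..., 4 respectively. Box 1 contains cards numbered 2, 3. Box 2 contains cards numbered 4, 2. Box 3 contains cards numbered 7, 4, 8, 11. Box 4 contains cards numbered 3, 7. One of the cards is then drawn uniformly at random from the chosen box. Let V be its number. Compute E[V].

E[V | box 1] = (2+3)/2 = 5/2.
E[V | box 2] = (4+2)/2 = 3.
E[V | box 3] = (7+4+8+11)/4 = 15/2.
E[V | box 4] = (3+7)/2 = 5.
E[V] = (1/14)·(5/2) + (5/14)·(3) + (1/7)·(15/2) + (3/7)·(5) = 125/28.

125/28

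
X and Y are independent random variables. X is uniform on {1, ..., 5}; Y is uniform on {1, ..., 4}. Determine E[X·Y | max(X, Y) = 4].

P(max(X, Y) = 4) = 7/20.
Summing XY·P(x,y) over outcomes with max(X, Y) = 4 gives 16/5.
E[X·Y | max(X, Y) = 4] = (16/5) / (7/20) = 64/7.

64/7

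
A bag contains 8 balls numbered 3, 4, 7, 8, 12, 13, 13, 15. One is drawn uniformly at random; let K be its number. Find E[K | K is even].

P(K is even) = 3/8.
Σ over the event: 4·1/8 + 8·1/8 + 12·1/8 = 3.
E[K | K is even] = (3) / (3/8) = 8.

8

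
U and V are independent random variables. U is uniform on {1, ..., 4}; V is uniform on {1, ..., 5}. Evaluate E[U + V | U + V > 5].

Outcomes with U + V > 5: (1,5), (2,4), (2,5), (3,3), (3,4), (3,5), (4,2), (4,3), (4,4), (4,5), each with probability 1/20.
E[U + V | U + V > 5] = (6 + 6 + 7 + 6 + 7 + 8 + 6 + 7 + 8 + 9) / 10 = 7.

7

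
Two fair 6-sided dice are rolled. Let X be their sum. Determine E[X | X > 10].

P(X > 10) = 1/12.
Σ over the event: 11·1/18 + 12·1/36 = 17/18.
E[X | X > 10] = (17/18) / (1/12) = 34/3.

34/3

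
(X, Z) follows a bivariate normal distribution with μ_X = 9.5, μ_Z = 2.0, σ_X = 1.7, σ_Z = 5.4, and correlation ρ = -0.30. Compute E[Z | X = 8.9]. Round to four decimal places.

2.5718

The regression of Z on X has slope ρ·σ_Z/σ_X and passes through (μ_X, μ_Z).
E[Z | X=8.9] = 2.0 + (-0.30)·(5.4/1.7)·(8.9 − (9.5)) = 2.0 + (-0.95294)·(-0.6) = 2.5718.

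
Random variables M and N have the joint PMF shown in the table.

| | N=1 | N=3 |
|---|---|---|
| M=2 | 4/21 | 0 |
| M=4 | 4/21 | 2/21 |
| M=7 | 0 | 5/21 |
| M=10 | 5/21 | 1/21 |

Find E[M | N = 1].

74/13

P(N = 1) = 13/21.
Σ M·P over the event = 2·(4/21) + 4·(4/21) + 10·(5/21) = 74/21.
E[M | N = 1] = (74/21) / (13/21) = 74/13.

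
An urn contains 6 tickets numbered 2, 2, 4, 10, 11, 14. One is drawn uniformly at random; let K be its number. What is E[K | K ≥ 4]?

P(K ≥ 4) = 2/3.
Σ over the event: 4·1/6 + 10·1/6 + 11·1/6 + 14·1/6 = 13/2.
E[K | K ≥ 4] = (13/2) / (2/3) = 39/4.

39/4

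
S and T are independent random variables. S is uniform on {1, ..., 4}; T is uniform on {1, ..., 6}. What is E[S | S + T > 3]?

P(S + T > 3) = 7/8.
Summing S·P(x,y) over outcomes with S + T > 3 gives 7/3.
E[S | S + T > 3] = (7/3) / (7/8) = 8/3.

8/3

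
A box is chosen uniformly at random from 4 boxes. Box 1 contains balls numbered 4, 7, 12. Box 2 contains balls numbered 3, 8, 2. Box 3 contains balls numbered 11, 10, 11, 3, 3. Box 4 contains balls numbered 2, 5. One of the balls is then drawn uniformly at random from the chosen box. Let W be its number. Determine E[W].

231/40

E[W | box 1] = (4+7+12)/3 = 23/3.
E[W | box 2] = (3+8+2)/3 = 13/3.
E[W | box 3] = (11+10+11+3+3)/5 = 38/5.
E[W | box 4] = (2+5)/2 = 7/2.
E[W] = (1/4)·(23/3) + (1/4)·(13/3) + (1/4)·(38/5) + (1/4)·(7/2) = 231/40.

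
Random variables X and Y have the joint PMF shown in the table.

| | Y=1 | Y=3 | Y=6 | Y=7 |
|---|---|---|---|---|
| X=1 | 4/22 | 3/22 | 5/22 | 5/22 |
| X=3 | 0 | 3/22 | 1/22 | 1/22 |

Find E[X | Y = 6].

P(Y = 6) = 3/11.
Σ X·P over the event = 1·(5/22) + 3·(1/22) = 4/11.
E[X | Y = 6] = (4/11) / (3/11) = 4/3.

4/3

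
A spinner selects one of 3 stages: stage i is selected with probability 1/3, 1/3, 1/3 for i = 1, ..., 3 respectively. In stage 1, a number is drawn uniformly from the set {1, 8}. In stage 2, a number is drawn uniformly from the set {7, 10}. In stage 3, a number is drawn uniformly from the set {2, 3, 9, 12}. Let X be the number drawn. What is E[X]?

13/2

E[X | stage 1] = (1+8)/2 = 9/2.
E[X | stage 2] = (7+10)/2 = 17/2.
E[X | stage 3] = (2+3+9+12)/4 = 13/2.
E[X] = (1/3)·(9/2) + (1/3)·(17/2) + (1/3)·(13/2) = 13/2.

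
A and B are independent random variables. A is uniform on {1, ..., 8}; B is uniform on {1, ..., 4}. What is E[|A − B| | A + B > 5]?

35/11

P(A + B > 5) = 11/16.
Summing |A−B|·P(x,y) over outcomes with A + B > 5 gives 35/16.
E[|A − B| | A + B > 5] = (35/16) / (11/16) = 35/11.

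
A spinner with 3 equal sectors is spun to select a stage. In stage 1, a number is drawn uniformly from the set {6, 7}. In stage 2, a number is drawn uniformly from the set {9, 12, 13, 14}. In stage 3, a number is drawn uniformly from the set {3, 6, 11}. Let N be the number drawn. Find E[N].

151/18

E[N | stage 1] = (6+7)/2 = 13/2.
E[N | stage 2] = (9+12+13+14)/4 = 12.
E[N | stage 3] = (3+6+11)/3 = 20/3.
By the law of total expectation,
E[N] = (1/3)·(13/2) + (1/3)·(12) + (1/3)·(20/3) = 151/18.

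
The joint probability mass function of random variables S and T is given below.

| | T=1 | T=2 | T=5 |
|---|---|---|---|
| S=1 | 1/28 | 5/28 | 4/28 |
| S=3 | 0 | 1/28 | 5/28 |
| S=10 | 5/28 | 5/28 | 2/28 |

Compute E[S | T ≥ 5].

39/11

P(T ≥ 5) = 11/28.
Σ S·P over the event = 1·(4/28) + 3·(5/28) + 10·(2/28) = 39/28.
E[S | T ≥ 5] = (39/28) / (11/28) = 39/11.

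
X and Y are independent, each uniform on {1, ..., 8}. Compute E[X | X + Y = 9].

9/2

Outcomes with X + Y = 9: (1,8), (2,7), (3,6), (4,5), (5,4), (6,3), (7,2), (8,1), each with probability 1/64.
E[X | X + Y = 9] = (1 + 2 + 3 + 4 + 5 + 6 + 7 + 8) / 8 = 9/2.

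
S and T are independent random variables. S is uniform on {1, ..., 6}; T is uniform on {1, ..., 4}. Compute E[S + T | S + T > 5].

52/7

P(S + T > 5) = 7/12.
Summing (S+T)·P(x,y) over outcomes with S + T > 5 gives 13/3.
E[S + T | S + T > 5] = (13/3) / (7/12) = 52/7.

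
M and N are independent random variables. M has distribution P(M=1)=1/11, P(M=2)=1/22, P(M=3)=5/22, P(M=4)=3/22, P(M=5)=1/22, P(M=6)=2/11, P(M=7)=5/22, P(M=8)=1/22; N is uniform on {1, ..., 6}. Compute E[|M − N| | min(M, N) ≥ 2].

P(min(M, N) ≥ 2) = 25/33.
Summing |M−N|·P(x,y) over outcomes with min(M, N) ≥ 2 gives 205/132.
E[|M − N| | min(M, N) ≥ 2] = (205/132) / (25/33) = 41/20.

41/20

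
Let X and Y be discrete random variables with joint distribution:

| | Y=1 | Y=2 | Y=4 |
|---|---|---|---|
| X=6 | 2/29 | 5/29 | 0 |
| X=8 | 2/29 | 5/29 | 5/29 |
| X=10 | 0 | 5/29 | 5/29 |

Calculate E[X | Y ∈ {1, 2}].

148/19

P(Y ∈ {1, 2}) = 19/29.
Summing X·P(X=x,Y=y) over the conditioning event gives 148/29.
E[X | Y ∈ {1, 2}] = (148/29) / (19/29) = 148/19.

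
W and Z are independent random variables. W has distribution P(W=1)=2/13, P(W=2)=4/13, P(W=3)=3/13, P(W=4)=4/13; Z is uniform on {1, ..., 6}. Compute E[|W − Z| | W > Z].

P(W > Z) = 11/39.
Summing |W−Z|·P(x,y) over outcomes with W > Z gives 37/78.
E[|W − Z| | W > Z] = (37/78) / (11/39) = 37/22.

37/22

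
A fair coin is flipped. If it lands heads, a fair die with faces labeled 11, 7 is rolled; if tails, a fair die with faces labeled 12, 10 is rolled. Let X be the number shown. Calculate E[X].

10

E[X | heads] = (11+7)/2 = 9.
E[X | tails] = (12+10)/2 = 11.
E[X] = (1/2)·(9) + (1/2)·(11) = 10.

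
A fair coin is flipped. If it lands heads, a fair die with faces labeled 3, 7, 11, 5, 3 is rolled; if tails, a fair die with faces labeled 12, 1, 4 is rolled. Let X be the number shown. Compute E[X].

E[X | heads] = (3+7+11+5+3)/5 = 29/5.
E[X | tails] = (12+1+4)/3 = 17/3.
By the law of total expectation,
E[X] = (1/2)·(29/5) + (1/2)·(17/3) = 86/15.

86/15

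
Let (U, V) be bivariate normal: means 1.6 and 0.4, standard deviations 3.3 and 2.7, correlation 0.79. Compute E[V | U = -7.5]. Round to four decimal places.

-5.4819

E[V | U=x] = μ_V + ρ(σ_V/σ_U)(x − μ_U) for jointly normal variables.
E[V | U=-7.5] = 0.4 + (0.79)·(2.7/3.3)·(-7.5 − (1.6)) = 0.4 + (0.64636)·(-9.1) = -5.4819.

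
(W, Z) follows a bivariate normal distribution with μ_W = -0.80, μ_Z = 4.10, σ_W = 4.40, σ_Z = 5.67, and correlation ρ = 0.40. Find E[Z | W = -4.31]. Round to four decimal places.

2.2908

For a bivariate normal, E[Z | W=x] = μ_Z + ρ·(σ_Z/σ_W)·(x − μ_W).
E[Z | W=-4.31] = 4.10 + (0.40)·(5.67/4.40)·(-4.31 − (-0.80)) = 4.10 + (0.51545)·(-3.51) = 2.2908.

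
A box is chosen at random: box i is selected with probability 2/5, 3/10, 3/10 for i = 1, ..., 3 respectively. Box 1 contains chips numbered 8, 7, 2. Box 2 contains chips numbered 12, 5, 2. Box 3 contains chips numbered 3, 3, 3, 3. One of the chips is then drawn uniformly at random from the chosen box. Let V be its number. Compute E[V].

E[V | box 1] = (8+7+2)/3 = 17/3.
E[V | box 2] = (12+5+2)/3 = 19/3.
E[V | box 3] = (3+3+3+3)/4 = 3.
By the law of total expectation,
E[V] = (2/5)·(17/3) + (3/10)·(19/3) + (3/10)·(3) = 76/15.

76/15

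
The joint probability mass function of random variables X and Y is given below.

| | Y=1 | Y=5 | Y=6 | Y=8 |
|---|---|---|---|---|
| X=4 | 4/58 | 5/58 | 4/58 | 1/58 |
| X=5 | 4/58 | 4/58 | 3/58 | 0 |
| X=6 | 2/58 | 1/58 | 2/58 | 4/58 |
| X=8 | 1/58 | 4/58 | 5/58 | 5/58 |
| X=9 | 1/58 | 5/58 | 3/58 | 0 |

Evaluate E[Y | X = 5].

P(X = 5) = 11/58.
Σ Y·P over the event = 1·(4/58) + 5·(4/58) + 6·(3/58) = 21/29.
E[Y | X = 5] = (21/29) / (11/58) = 42/11.

42/11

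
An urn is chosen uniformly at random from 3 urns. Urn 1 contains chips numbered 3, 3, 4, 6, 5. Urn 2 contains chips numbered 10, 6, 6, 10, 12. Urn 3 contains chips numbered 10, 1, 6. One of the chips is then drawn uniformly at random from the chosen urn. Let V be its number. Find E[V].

56/9

E[V | urn 1] = (3+3+4+6+5)/5 = 21/5.
E[V | urn 2] = (10+6+6+10+12)/5 = 44/5.
E[V | urn 3] = (10+1+6)/3 = 17/3.
By the law of total expectation,
E[V] = (1/3)·(21/5) + (1/3)·(44/5) + (1/3)·(17/3) = 56/9.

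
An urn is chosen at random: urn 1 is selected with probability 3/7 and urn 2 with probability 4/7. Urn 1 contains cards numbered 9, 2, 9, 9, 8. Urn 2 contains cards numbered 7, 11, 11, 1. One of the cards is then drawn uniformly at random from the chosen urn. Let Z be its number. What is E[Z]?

261/35

E[Z | urn 1] = (9+2+9+9+8)/5 = 37/5.
E[Z | urn 2] = (7+11+11+1)/4 = 15/2.
E[Z] = (3/7)·(37/5) + (4/7)·(15/2) = 261/35.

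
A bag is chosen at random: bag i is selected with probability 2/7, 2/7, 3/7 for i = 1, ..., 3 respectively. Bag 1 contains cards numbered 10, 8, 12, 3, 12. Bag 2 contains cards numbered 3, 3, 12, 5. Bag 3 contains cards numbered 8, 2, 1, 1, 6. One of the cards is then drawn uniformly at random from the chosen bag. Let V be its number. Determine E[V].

E[V | bag 1] = (10+8+12+3+12)/5 = 9.
E[V | bag 2] = (3+3+12+5)/4 = 23/4.
E[V | bag 3] = (8+2+1+1+6)/5 = 18/5.
By the law of total expectation,
E[V] = (2/7)·(9) + (2/7)·(23/4) + (3/7)·(18/5) = 403/70.

403/70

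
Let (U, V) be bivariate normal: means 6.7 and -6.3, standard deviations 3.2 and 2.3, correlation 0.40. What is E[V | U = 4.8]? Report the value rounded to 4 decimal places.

-6.8463

For a bivariate normal, E[V | U=x] = μ_V + ρ·(σ_V/σ_U)·(x − μ_U).
E[V | U=4.8] = -6.3 + (0.40)·(2.3/3.2)·(4.8 − (6.7)) = -6.3 + (0.2875)·(-1.9) = -6.8463.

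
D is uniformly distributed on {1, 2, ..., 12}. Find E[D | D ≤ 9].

Given D ≤ 9, D is equally likely to be any of {1, 2, 3, 4, 5, 6, 7, 8, 9}.
E[D | D ≤ 9] = (1 + 2 + 3 + 4 + 5 + 6 + 7 + 8 + 9) / 9 = 5.

5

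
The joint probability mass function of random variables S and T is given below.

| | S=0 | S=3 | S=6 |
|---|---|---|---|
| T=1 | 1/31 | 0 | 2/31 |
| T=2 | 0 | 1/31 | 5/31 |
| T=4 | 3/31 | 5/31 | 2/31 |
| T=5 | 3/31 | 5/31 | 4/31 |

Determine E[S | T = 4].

27/10

P(T = 4) = 10/31.
Σ S·P over the event = 0·(3/31) + 3·(5/31) + 6·(2/31) = 27/31.
E[S | T = 4] = (27/31) / (10/31) = 27/10.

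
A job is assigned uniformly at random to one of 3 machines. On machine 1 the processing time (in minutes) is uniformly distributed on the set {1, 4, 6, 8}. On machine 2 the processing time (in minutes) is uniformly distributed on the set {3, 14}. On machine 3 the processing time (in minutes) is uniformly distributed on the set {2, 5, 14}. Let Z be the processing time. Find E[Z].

E[Z | machine 1] = (1+4+6+8)/4 = 19/4.
E[Z | machine 2] = (3+14)/2 = 17/2.
E[Z | machine 3] = (2+5+14)/3 = 7.
By the law of total expectation,
E[Z] = (1/3)·(19/4) + (1/3)·(17/2) + (1/3)·(7) = 27/4.

27/4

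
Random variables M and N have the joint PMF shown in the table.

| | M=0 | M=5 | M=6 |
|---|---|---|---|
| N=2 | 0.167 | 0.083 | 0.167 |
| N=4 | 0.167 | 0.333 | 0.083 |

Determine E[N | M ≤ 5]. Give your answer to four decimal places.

3.3333

P(M ≤ 5) = 0.750.
Summing N·P(M=x,N=y) over the conditioning event gives 2.500.
E[N | M ≤ 5] = (2.500) / (0.750) = 3.3333.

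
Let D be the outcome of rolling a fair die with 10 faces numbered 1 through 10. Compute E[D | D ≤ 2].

3/2

Given D ≤ 2, D is equally likely to be any of {1, 2}.
E[D | D ≤ 2] = (1 + 2) / 2 = 3/2.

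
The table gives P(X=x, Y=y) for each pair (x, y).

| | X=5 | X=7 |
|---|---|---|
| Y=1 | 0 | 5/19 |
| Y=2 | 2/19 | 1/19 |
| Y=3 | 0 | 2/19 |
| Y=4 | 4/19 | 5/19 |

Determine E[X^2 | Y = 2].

P(Y = 2) = 3/19.
Summing X^2·P(X=x,Y=y) over the conditioning event gives 99/19.
E[X^2 | Y = 2] = (99/19) / (3/19) = 33.

33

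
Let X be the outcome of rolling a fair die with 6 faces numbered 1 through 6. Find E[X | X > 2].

Given X > 2, X is equally likely to be any of {3, 4, 5, 6}.
E[X | X > 2] = (3 + 4 + 5 + 6) / 4 = 9/2.

9/2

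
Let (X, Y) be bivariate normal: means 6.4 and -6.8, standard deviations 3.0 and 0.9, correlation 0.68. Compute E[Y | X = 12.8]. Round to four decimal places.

E[Y | X=x] = μ_Y + ρ(σ_Y/σ_X)(x − μ_X) for jointly normal variables.
E[Y | X=12.8] = -6.8 + (0.68)·(0.9/3.0)·(12.8 − (6.4)) = -6.8 + (0.204)·(6.4) = -5.4944.

-5.4944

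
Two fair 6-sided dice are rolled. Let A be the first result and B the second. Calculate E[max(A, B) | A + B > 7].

83/15

P(A + B > 7) = 5/12.
Summing max(A,B)·P(x,y) over outcomes with A + B > 7 gives 83/36.
E[max(A, B) | A + B > 7] = (83/36) / (5/12) = 83/15.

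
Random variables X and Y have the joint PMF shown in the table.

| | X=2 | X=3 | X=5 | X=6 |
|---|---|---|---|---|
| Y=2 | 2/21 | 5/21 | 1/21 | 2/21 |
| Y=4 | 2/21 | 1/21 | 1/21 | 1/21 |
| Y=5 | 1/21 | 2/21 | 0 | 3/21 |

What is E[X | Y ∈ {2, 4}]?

P(Y ∈ {2, 4}) = 5/7.
Summing X·P(X=x,Y=y) over the conditioning event gives 18/7.
E[X | Y ∈ {2, 4}] = (18/7) / (5/7) = 18/5.

18/5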